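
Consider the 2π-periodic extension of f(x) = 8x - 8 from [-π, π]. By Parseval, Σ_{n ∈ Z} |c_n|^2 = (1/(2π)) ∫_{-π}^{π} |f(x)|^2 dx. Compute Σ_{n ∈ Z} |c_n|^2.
Σ |c_n|^2 = 64π^2/3 + 64

Expand and integrate term by term over [-π, π]:
  ∫ (8x)^2 dx = 64·(2π^3/3); ∫ 2·8·(-8)·x dx = 0 (odd integrand); ∫ (-8)^2 dx = 64·2π.
So (1/(2π)) ∫_{-π}^{π} (8x - 8)^2 dx = 64π^2/3 + 64 = 64π^2/3 + 64.
Parseval ⇒ Σ |c_n|^2 = 64π^2/3 + 64.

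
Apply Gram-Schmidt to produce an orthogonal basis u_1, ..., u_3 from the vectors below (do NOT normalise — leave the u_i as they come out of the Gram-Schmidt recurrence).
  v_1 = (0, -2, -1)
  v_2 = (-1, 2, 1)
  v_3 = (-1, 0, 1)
Orthogonal basis:
  u_1 = (0, -2, -1)
  u_2 = (-1, 0, 0)
  u_3 = (0, -2/5, 4/5)

Apply the Gram-Schmidt recurrence
  u_1 = v_1
  u_i = v_i − Σ_{j<i} ((v_i · u_j) / (u_j · u_j)) · u_j.

Step by step this gives:
  u_1 = (0, -2, -1)
  u_2 = (-1, 0, 0)
  u_3 = (0, -2/5, 4/5)

Orthogonality check:
  u_2 · u_1 = 0 (should be 0)
  u_3 · u_1 = 0 (should be 0)
  u_3 · u_2 = 0 (should be 0)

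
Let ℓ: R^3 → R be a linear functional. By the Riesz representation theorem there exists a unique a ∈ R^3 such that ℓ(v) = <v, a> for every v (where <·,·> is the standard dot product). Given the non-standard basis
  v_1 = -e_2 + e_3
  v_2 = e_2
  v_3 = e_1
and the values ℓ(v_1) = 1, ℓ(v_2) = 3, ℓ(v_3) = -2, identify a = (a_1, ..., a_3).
a = (-2, 3, 4)

Write a = (a_1, ..., a_3) in the standard basis. For each basis vector v_i, ℓ(v_i) = <v_i, a> is a linear equation in the a_j's. Collect the n equations into a matrix system V a = ℓ, where row i of V is v_i (expressed in the standard basis). Since V is invertible (lower-triangular with 1s on the diagonal, up to permutation), solve by back-substitution:
  V =
[[0, -1, 1],
 [0, 1, 0],
 [1, 0, 0]]
  V a = (1, 3, -2)
Solving gives a = (-2, 3, 4).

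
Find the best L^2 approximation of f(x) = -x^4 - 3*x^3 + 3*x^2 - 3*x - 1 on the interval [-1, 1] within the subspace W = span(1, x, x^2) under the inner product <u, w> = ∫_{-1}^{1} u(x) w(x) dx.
g(x) = 15*x^2/7 - 24*x/5 - 32/35

The best approximation g ∈ W is the orthogonal projection of f onto W. Writing g = a_0 + a_1 x + a_2 x^2, the coefficients solve the normal equations G · a = b where
  G_{ij} = <φ_i, φ_j> and b_i = <f, φ_i>, with φ_0 = 1, φ_1 = x, φ_2 = x^2.
G =
  [2, 0, 2/3]
  [0, 2/3, 0]
  [2/3, 0, 2/5],
b = (-2/5, -16/5, 26/105).
Solving gives a_0 = -32/35, a_1 = -24/5, a_2 = 15/7, so
  g(x) = 15*x^2/7 - 24*x/5 - 32/35.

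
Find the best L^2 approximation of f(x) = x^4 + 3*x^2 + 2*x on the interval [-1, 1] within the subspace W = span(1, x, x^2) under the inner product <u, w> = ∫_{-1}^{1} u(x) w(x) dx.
g(x) = 27*x^2/7 + 2*x - 3/35

The best approximation g ∈ W is the orthogonal projection of f onto W. Writing g = a_0 + a_1 x + a_2 x^2, the coefficients solve the normal equations G · a = b where
  G_{ij} = <φ_i, φ_j> and b_i = <f, φ_i>, with φ_0 = 1, φ_1 = x, φ_2 = x^2.
G =
  [2, 0, 2/3]
  [0, 2/3, 0]
  [2/3, 0, 2/5],
b = (12/5, 4/3, 52/35).
Solving gives a_0 = -3/35, a_1 = 2, a_2 = 27/7, so
  g(x) = 27*x^2/7 + 2*x - 3/35.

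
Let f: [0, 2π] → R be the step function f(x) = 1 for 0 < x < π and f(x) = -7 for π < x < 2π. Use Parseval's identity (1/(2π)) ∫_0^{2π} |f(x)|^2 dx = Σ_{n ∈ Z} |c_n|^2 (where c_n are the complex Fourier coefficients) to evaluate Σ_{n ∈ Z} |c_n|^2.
Σ |c_n|^2 = 25

Parseval equates the L^2 energy of f (normalised by 1/(2π)) with the ℓ^2 sum of its Fourier coefficients: (1/(2π)) ∫_0^{2π} |f|^2 = Σ |c_n|^2.
Compute the left side: (1/(2π)) [∫_0^π 1^2 dx + ∫_π^{2π} (-7)^2 dx] = (1/(2π)) · (1π + 49π) = (1 + 49)/2 = 25.
So Σ_{n ∈ Z} |c_n|^2 = 25.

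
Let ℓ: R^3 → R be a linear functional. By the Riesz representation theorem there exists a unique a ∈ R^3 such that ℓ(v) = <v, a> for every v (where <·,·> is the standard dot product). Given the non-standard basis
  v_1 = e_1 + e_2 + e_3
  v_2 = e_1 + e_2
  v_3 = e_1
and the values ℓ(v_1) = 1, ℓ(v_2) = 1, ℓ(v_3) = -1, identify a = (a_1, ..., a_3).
a = (-1, 2, 0)

Write a = (a_1, ..., a_3) in the standard basis. For each basis vector v_i, ℓ(v_i) = <v_i, a> is a linear equation in the a_j's. Collect the n equations into a matrix system V a = ℓ, where row i of V is v_i (expressed in the standard basis). Since V is invertible (lower-triangular with 1s on the diagonal, up to permutation), solve by back-substitution:
  V =
[[1, 1, 1],
 [1, 1, 0],
 [1, 0, 0]]
  V a = (1, 1, -1)
Solving gives a = (-1, 2, 0).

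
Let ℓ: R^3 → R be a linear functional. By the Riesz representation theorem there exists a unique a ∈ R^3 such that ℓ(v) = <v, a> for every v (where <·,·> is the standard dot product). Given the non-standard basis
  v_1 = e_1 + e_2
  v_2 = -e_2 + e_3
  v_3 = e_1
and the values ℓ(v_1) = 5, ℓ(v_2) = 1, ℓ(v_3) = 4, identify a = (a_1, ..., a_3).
a = (4, 1, 2)

Write a = (a_1, ..., a_3) in the standard basis. For each basis vector v_i, ℓ(v_i) = <v_i, a> is a linear equation in the a_j's. Collect the n equations into a matrix system V a = ℓ, where row i of V is v_i (expressed in the standard basis). Since V is invertible (lower-triangular with 1s on the diagonal, up to permutation), solve by back-substitution:
  V =
[[1, 1, 0],
 [0, -1, 1],
 [1, 0, 0]]
  V a = (5, 1, 4)
Solving gives a = (4, 1, 2).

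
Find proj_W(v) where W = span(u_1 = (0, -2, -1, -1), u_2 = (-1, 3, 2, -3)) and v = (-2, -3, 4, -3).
proj_W(v) = (-85/113, -75/113, 5/113, -420/113)

Set up U = [u_1 | ... | u_2] ∈ R^(4×2). The projector onto W = col(U) is P = U (U^T U)^(-1) U^T.
Compute U^T U =
  [6, -5]
  [-5, 23],
and U^T v = (5, 10).
Solve U^T U · c = U^T v for the coefficients: c = (165/113, 85/113). The projection is proj_W(v) = U c.
Check: (v - proj_W(v)) · u_1 = 0  (should be 0).
Check: (v - proj_W(v)) · u_2 = 0  (should be 0).
Result: proj_W(v) = (-85/113, -75/113, 5/113, -420/113).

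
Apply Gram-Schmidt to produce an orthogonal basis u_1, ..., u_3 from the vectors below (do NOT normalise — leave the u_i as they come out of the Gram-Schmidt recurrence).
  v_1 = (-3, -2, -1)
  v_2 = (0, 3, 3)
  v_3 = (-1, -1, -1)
Orthogonal basis:
  u_1 = (-3, -2, -1)
  u_2 = (-27/14, 12/7, 33/14)
  u_3 = (-1/19, 3/19, -3/19)

Apply the Gram-Schmidt recurrence
  u_1 = v_1
  u_i = v_i − Σ_{j<i} ((v_i · u_j) / (u_j · u_j)) · u_j.

Step by step this gives:
  u_1 = (-3, -2, -1)
  u_2 = (-27/14, 12/7, 33/14)
  u_3 = (-1/19, 3/19, -3/19)

Orthogonality check:
  u_2 · u_1 = 0 (should be 0)
  u_3 · u_1 = 0 (should be 0)
  u_3 · u_2 = 0 (should be 0)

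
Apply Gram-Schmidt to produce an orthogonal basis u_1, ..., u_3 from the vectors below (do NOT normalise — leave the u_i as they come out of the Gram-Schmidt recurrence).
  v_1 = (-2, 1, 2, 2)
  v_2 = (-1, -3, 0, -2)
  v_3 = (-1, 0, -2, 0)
Orthogonal basis:
  u_1 = (-2, 1, 2, 2)
  u_2 = (-23/13, -34/13, 10/13, -16/13)
  u_3 = (-200/157, 32/157, -268/157, 52/157)

Apply the Gram-Schmidt recurrence
  u_1 = v_1
  u_i = v_i − Σ_{j<i} ((v_i · u_j) / (u_j · u_j)) · u_j.

Step by step this gives:
  u_1 = (-2, 1, 2, 2)
  u_2 = (-23/13, -34/13, 10/13, -16/13)
  u_3 = (-200/157, 32/157, -268/157, 52/157)

Orthogonality check:
  u_2 · u_1 = 0 (should be 0)
  u_3 · u_1 = 0 (should be 0)
  u_3 · u_2 = 0 (should be 0)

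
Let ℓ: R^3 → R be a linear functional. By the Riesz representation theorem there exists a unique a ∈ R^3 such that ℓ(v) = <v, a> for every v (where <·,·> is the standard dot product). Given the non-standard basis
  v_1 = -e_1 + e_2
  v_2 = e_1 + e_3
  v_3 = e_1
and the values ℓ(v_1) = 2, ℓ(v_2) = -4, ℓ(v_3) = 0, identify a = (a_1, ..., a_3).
a = (0, 2, -4)

Write a = (a_1, ..., a_3) in the standard basis. For each basis vector v_i, ℓ(v_i) = <v_i, a> is a linear equation in the a_j's. Collect the n equations into a matrix system V a = ℓ, where row i of V is v_i (expressed in the standard basis). Since V is invertible (lower-triangular with 1s on the diagonal, up to permutation), solve by back-substitution:
  V =
[[-1, 1, 0],
 [1, 0, 1],
 [1, 0, 0]]
  V a = (2, -4, 0)
Solving gives a = (0, 2, -4).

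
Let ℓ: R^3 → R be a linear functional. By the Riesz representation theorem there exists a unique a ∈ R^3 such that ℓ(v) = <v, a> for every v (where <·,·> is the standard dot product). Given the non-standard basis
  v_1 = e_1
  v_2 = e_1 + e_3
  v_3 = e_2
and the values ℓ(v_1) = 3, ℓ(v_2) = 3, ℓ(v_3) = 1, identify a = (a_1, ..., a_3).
a = (3, 1, 0)

Write a = (a_1, ..., a_3) in the standard basis. For each basis vector v_i, ℓ(v_i) = <v_i, a> is a linear equation in the a_j's. Collect the n equations into a matrix system V a = ℓ, where row i of V is v_i (expressed in the standard basis). Since V is invertible (lower-triangular with 1s on the diagonal, up to permutation), solve by back-substitution:
  V =
[[1, 0, 0],
 [1, 0, 1],
 [0, 1, 0]]
  V a = (3, 3, 1)
Solving gives a = (3, 1, 0).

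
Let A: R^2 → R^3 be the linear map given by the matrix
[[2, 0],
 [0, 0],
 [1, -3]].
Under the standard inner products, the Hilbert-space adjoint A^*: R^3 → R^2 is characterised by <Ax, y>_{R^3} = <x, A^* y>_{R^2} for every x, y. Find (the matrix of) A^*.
A^* = A^T =
[[2, 0, 1],
 [0, 0, -3]]

For real matrices with standard dot products, the defining identity <Ax, y> = <x, A^* y> gives (Ax)^T y = x^T (A^*) y, i.e. x^T A^T y = x^T (A^*) y. Since this holds for all x, y, we must have A^* = A^T. Therefore
A^* =
[[2, 0, 1],
 [0, 0, -3]].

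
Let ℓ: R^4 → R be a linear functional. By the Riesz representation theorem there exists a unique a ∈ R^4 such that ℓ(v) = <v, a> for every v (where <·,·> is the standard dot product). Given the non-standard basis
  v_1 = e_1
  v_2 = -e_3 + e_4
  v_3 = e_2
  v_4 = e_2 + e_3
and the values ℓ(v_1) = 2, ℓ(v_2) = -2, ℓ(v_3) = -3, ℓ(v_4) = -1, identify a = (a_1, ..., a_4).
a = (2, -3, 2, 0)

Write a = (a_1, ..., a_4) in the standard basis. For each basis vector v_i, ℓ(v_i) = <v_i, a> is a linear equation in the a_j's. Collect the n equations into a matrix system V a = ℓ, where row i of V is v_i (expressed in the standard basis). Since V is invertible (lower-triangular with 1s on the diagonal, up to permutation), solve by back-substitution:
  V =
[[1, 0, 0, 0],
 [0, 0, -1, 1],
 [0, 1, 0, 0],
 [0, 1, 1, 0]]
  V a = (2, -2, -3, -1)
Solving gives a = (2, -3, 2, 0).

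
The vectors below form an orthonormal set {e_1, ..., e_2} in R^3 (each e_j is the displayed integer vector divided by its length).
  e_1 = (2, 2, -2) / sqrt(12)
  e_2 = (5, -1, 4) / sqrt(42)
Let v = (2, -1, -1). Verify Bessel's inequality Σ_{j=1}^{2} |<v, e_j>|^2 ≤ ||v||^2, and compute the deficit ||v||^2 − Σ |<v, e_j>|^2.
Σ |<v, e_j>|^2 = 5/2; ||v||^2 = 6; deficit = 7/2

Write each e_j = u_j / sqrt(<u_j, u_j>) where u_j is the displayed integer vector. Then <v, e_j> = <v, u_j> / sqrt(<u_j, u_j>), so |<v, e_j>|^2 = <v, u_j>^2 / <u_j, u_j>.
Coefficients: <v, e_1> = 4/sqrt(12), <v, e_2> = 7/sqrt(42).
Square and sum: Σ |<v, e_j>|^2 = 5/2.
Compute ||v||^2 = v·v = 6.
Deficit = 6 − 5/2 = 7/2 ≥ 0, confirming Bessel's inequality. (The deficit equals ||v − Σ <v,e_j> e_j||^2, the squared distance from v to span{e_j}.)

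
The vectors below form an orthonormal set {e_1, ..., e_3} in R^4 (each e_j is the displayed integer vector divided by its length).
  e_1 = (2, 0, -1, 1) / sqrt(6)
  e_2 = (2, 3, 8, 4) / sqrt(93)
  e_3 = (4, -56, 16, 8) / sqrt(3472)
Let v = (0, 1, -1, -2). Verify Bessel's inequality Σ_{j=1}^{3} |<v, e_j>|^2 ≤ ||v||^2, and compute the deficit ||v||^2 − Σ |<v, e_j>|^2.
Σ |<v, e_j>|^2 = 59/14; ||v||^2 = 6; deficit = 25/14

Write each e_j = u_j / sqrt(<u_j, u_j>) where u_j is the displayed integer vector. Then <v, e_j> = <v, u_j> / sqrt(<u_j, u_j>), so |<v, e_j>|^2 = <v, u_j>^2 / <u_j, u_j>.
Coefficients: <v, e_1> = -1/sqrt(6), <v, e_2> = -13/sqrt(93), <v, e_3> = -88/sqrt(3472).
Square and sum: Σ |<v, e_j>|^2 = 59/14.
Compute ||v||^2 = v·v = 6.
Deficit = 6 − 59/14 = 25/14 ≥ 0, confirming Bessel's inequality. (The deficit equals ||v − Σ <v,e_j> e_j||^2, the squared distance from v to span{e_j}.)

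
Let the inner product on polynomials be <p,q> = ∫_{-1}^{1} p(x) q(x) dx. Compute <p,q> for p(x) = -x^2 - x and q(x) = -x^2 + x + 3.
<p,q> = -34/15

Expand the product: p(x)·q(x) = x^4 - 4*x^2 - 3*x.
∫_{-1}^{1} of each monomial x^k gives [2/(k+1) if k even, 0 if k odd]. Integrating term-by-term (or equivalently evaluating the antiderivative F(x) = x^5/5 - 4*x^3/3 - 3*x^2/2 at the endpoints):
  F(1) − F(−1) = -79/30 − (-11/30) = -34/15.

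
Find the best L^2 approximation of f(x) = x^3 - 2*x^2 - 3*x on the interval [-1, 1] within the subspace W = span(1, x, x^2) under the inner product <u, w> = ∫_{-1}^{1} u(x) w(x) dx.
g(x) = -2*x^2 - 12*x/5

The best approximation g ∈ W is the orthogonal projection of f onto W. Writing g = a_0 + a_1 x + a_2 x^2, the coefficients solve the normal equations G · a = b where
  G_{ij} = <φ_i, φ_j> and b_i = <f, φ_i>, with φ_0 = 1, φ_1 = x, φ_2 = x^2.
G =
  [2, 0, 2/3]
  [0, 2/3, 0]
  [2/3, 0, 2/5],
b = (-4/3, -8/5, -4/5).
Solving gives a_0 = 0, a_1 = -12/5, a_2 = -2, so
  g(x) = -2*x^2 - 12*x/5.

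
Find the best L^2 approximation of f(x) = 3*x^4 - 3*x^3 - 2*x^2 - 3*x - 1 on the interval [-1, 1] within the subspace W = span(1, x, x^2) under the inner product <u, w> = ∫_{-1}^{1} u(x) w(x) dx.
g(x) = 4*x^2/7 - 24*x/5 - 44/35

The best approximation g ∈ W is the orthogonal projection of f onto W. Writing g = a_0 + a_1 x + a_2 x^2, the coefficients solve the normal equations G · a = b where
  G_{ij} = <φ_i, φ_j> and b_i = <f, φ_i>, with φ_0 = 1, φ_1 = x, φ_2 = x^2.
G =
  [2, 0, 2/3]
  [0, 2/3, 0]
  [2/3, 0, 2/5],
b = (-32/15, -16/5, -64/105).
Solving gives a_0 = -44/35, a_1 = -24/5, a_2 = 4/7, so
  g(x) = 4*x^2/7 - 24*x/5 - 44/35.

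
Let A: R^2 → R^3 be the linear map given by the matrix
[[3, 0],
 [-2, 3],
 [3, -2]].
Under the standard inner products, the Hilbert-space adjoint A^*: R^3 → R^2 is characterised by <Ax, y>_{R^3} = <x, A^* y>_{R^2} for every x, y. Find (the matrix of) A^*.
A^* = A^T =
[[3, -2, 3],
 [0, 3, -2]]

For real matrices with standard dot products, the defining identity <Ax, y> = <x, A^* y> gives (Ax)^T y = x^T (A^*) y, i.e. x^T A^T y = x^T (A^*) y. Since this holds for all x, y, we must have A^* = A^T. Therefore
A^* =
[[3, -2, 3],
 [0, 3, -2]].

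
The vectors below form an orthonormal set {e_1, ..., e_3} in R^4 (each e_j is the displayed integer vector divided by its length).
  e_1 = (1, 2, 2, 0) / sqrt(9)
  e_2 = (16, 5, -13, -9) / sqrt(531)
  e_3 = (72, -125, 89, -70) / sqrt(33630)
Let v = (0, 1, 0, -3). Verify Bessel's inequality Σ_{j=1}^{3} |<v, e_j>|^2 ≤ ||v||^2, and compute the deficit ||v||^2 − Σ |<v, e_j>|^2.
Σ |<v, e_j>|^2 = 295/114; ||v||^2 = 10; deficit = 845/114

Write each e_j = u_j / sqrt(<u_j, u_j>) where u_j is the displayed integer vector. Then <v, e_j> = <v, u_j> / sqrt(<u_j, u_j>), so |<v, e_j>|^2 = <v, u_j>^2 / <u_j, u_j>.
Coefficients: <v, e_1> = 2/sqrt(9), <v, e_2> = 32/sqrt(531), <v, e_3> = 85/sqrt(33630).
Square and sum: Σ |<v, e_j>|^2 = 295/114.
Compute ||v||^2 = v·v = 10.
Deficit = 10 − 295/114 = 845/114 ≥ 0, confirming Bessel's inequality. (The deficit equals ||v − Σ <v,e_j> e_j||^2, the squared distance from v to span{e_j}.)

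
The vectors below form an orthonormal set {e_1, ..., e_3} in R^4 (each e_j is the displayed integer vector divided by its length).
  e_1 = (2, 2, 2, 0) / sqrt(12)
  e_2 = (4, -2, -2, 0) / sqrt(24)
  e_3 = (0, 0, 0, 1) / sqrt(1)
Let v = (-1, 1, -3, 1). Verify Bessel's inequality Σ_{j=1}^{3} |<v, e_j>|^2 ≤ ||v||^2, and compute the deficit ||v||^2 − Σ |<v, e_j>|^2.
Σ |<v, e_j>|^2 = 4; ||v||^2 = 12; deficit = 8

Write each e_j = u_j / sqrt(<u_j, u_j>) where u_j is the displayed integer vector. Then <v, e_j> = <v, u_j> / sqrt(<u_j, u_j>), so |<v, e_j>|^2 = <v, u_j>^2 / <u_j, u_j>.
Coefficients: <v, e_1> = -6/sqrt(12), <v, e_2> = 0/sqrt(24), <v, e_3> = 1/sqrt(1).
Square and sum: Σ |<v, e_j>|^2 = 4.
Compute ||v||^2 = v·v = 12.
Deficit = 12 − 4 = 8 ≥ 0, confirming Bessel's inequality. (The deficit equals ||v − Σ <v,e_j> e_j||^2, the squared distance from v to span{e_j}.)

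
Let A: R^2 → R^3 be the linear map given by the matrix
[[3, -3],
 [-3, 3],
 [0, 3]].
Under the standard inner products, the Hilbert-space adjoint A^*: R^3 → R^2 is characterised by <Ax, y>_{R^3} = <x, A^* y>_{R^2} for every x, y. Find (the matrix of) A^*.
A^* = A^T =
[[3, -3, 0],
 [-3, 3, 3]]

For real matrices with standard dot products, the defining identity <Ax, y> = <x, A^* y> gives (Ax)^T y = x^T (A^*) y, i.e. x^T A^T y = x^T (A^*) y. Since this holds for all x, y, we must have A^* = A^T. Therefore
A^* =
[[3, -3, 0],
 [-3, 3, 3]].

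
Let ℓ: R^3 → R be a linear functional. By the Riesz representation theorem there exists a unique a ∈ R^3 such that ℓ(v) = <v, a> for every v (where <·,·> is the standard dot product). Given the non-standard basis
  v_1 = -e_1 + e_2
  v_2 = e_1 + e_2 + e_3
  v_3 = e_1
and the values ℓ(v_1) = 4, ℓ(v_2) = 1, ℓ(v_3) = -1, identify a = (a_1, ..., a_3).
a = (-1, 3, -1)

Write a = (a_1, ..., a_3) in the standard basis. For each basis vector v_i, ℓ(v_i) = <v_i, a> is a linear equation in the a_j's. Collect the n equations into a matrix system V a = ℓ, where row i of V is v_i (expressed in the standard basis). Since V is invertible (lower-triangular with 1s on the diagonal, up to permutation), solve by back-substitution:
  V =
[[-1, 1, 0],
 [1, 1, 1],
 [1, 0, 0]]
  V a = (4, 1, -1)
Solving gives a = (-1, 3, -1).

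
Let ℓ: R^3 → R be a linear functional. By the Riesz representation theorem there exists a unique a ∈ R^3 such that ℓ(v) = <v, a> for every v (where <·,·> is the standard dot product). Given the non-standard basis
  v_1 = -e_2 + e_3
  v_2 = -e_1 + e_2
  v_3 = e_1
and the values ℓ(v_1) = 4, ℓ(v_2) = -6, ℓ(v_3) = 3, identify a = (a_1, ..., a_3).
a = (3, -3, 1)

Write a = (a_1, ..., a_3) in the standard basis. For each basis vector v_i, ℓ(v_i) = <v_i, a> is a linear equation in the a_j's. Collect the n equations into a matrix system V a = ℓ, where row i of V is v_i (expressed in the standard basis). Since V is invertible (lower-triangular with 1s on the diagonal, up to permutation), solve by back-substitution:
  V =
[[0, -1, 1],
 [-1, 1, 0],
 [1, 0, 0]]
  V a = (4, -6, 3)
Solving gives a = (3, -3, 1).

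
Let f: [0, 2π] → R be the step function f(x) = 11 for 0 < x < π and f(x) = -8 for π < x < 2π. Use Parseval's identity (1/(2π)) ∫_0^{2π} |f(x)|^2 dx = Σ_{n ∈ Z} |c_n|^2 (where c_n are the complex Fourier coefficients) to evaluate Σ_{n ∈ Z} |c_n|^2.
Σ |c_n|^2 = 185/2

Parseval equates the L^2 energy of f (normalised by 1/(2π)) with the ℓ^2 sum of its Fourier coefficients: (1/(2π)) ∫_0^{2π} |f|^2 = Σ |c_n|^2.
Compute the left side: (1/(2π)) [∫_0^π 11^2 dx + ∫_π^{2π} (-8)^2 dx] = (1/(2π)) · (121π + 64π) = (121 + 64)/2 = 185/2.
So Σ_{n ∈ Z} |c_n|^2 = 185/2.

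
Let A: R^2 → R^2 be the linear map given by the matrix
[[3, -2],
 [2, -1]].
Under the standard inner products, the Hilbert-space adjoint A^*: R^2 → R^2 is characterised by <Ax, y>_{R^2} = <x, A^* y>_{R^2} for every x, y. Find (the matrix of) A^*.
A^* = A^T =
[[3, 2],
 [-2, -1]]

For real matrices with standard dot products, the defining identity <Ax, y> = <x, A^* y> gives (Ax)^T y = x^T (A^*) y, i.e. x^T A^T y = x^T (A^*) y. Since this holds for all x, y, we must have A^* = A^T. Therefore
A^* =
[[3, 2],
 [-2, -1]].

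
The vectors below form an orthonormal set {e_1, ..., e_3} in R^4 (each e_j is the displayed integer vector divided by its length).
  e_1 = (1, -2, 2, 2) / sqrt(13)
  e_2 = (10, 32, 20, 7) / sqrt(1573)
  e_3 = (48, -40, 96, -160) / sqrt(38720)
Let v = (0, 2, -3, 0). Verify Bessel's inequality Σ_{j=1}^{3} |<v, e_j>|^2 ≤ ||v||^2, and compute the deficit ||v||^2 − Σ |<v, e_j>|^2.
Σ |<v, e_j>|^2 = 56/5; ||v||^2 = 13; deficit = 9/5

Write each e_j = u_j / sqrt(<u_j, u_j>) where u_j is the displayed integer vector. Then <v, e_j> = <v, u_j> / sqrt(<u_j, u_j>), so |<v, e_j>|^2 = <v, u_j>^2 / <u_j, u_j>.
Coefficients: <v, e_1> = -10/sqrt(13), <v, e_2> = 4/sqrt(1573), <v, e_3> = -368/sqrt(38720).
Square and sum: Σ |<v, e_j>|^2 = 56/5.
Compute ||v||^2 = v·v = 13.
Deficit = 13 − 56/5 = 9/5 ≥ 0, confirming Bessel's inequality. (The deficit equals ||v − Σ <v,e_j> e_j||^2, the squared distance from v to span{e_j}.)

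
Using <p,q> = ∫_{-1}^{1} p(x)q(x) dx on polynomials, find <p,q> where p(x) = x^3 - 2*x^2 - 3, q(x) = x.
<p,q> = 2/5

Expand the product: p(x)·q(x) = x^4 - 2*x^3 - 3*x.
∫_{-1}^{1} of each monomial x^k gives [2/(k+1) if k even, 0 if k odd]. Integrating term-by-term (or equivalently evaluating the antiderivative F(x) = x^5/5 - x^4/2 - 3*x^2/2 at the endpoints):
  F(1) − F(−1) = -9/5 − (-11/5) = 2/5.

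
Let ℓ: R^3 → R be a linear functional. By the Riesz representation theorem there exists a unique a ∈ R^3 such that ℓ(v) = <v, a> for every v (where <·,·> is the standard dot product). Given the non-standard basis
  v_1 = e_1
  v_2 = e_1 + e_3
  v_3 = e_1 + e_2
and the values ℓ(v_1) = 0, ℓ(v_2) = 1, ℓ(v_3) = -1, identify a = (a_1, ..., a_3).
a = (0, -1, 1)

Write a = (a_1, ..., a_3) in the standard basis. For each basis vector v_i, ℓ(v_i) = <v_i, a> is a linear equation in the a_j's. Collect the n equations into a matrix system V a = ℓ, where row i of V is v_i (expressed in the standard basis). Since V is invertible (lower-triangular with 1s on the diagonal, up to permutation), solve by back-substitution:
  V =
[[1, 0, 0],
 [1, 0, 1],
 [1, 1, 0]]
  V a = (0, 1, -1)
Solving gives a = (0, -1, 1).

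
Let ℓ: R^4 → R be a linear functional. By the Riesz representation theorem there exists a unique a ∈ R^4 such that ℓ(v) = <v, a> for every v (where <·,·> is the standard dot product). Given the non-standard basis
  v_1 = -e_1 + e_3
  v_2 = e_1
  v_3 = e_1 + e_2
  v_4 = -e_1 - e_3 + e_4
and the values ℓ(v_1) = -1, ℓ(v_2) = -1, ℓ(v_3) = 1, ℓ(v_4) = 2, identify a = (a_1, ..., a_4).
a = (-1, 2, -2, -1)

Write a = (a_1, ..., a_4) in the standard basis. For each basis vector v_i, ℓ(v_i) = <v_i, a> is a linear equation in the a_j's. Collect the n equations into a matrix system V a = ℓ, where row i of V is v_i (expressed in the standard basis). Since V is invertible (lower-triangular with 1s on the diagonal, up to permutation), solve by back-substitution:
  V =
[[-1, 0, 1, 0],
 [1, 0, 0, 0],
 [1, 1, 0, 0],
 [-1, 0, -1, 1]]
  V a = (-1, -1, 1, 2)
Solving gives a = (-1, 2, -2, -1).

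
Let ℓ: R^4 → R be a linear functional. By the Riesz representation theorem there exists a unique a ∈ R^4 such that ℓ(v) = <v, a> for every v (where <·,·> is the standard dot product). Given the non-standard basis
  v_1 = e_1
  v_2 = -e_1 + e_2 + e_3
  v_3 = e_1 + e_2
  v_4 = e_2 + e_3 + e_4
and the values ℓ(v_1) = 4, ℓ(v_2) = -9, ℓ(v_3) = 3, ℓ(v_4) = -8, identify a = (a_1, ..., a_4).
a = (4, -1, -4, -3)

Write a = (a_1, ..., a_4) in the standard basis. For each basis vector v_i, ℓ(v_i) = <v_i, a> is a linear equation in the a_j's. Collect the n equations into a matrix system V a = ℓ, where row i of V is v_i (expressed in the standard basis). Since V is invertible (lower-triangular with 1s on the diagonal, up to permutation), solve by back-substitution:
  V =
[[1, 0, 0, 0],
 [-1, 1, 1, 0],
 [1, 1, 0, 0],
 [0, 1, 1, 1]]
  V a = (4, -9, 3, -8)
Solving gives a = (4, -1, -4, -3).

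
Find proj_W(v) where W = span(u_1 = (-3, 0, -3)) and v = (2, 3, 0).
proj_W(v) = (1, 0, 1)

Set up U = [u_1 | ... | u_1] ∈ R^(3×1). The projector onto W = col(U) is P = U (U^T U)^(-1) U^T.
Compute U^T U =
  [18],
and U^T v = (-6).
Solve U^T U · c = U^T v for the coefficients: c = (-1/3). The projection is proj_W(v) = U c.
Check: (v - proj_W(v)) · u_1 = 0  (should be 0).
Result: proj_W(v) = (1, 0, 1).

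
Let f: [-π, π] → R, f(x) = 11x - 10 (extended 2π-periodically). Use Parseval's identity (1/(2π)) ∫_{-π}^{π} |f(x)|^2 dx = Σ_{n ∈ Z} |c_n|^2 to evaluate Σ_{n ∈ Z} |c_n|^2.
Σ |c_n|^2 = 121π^2/3 + 100

Expand and integrate term by term over [-π, π]:
  ∫ (11x)^2 dx = 121·(2π^3/3); ∫ 2·11·(-10)·x dx = 0 (odd integrand); ∫ (-10)^2 dx = 100·2π.
So (1/(2π)) ∫_{-π}^{π} (11x - 10)^2 dx = 121π^2/3 + 100 = 121π^2/3 + 100.
Parseval ⇒ Σ |c_n|^2 = 121π^2/3 + 100.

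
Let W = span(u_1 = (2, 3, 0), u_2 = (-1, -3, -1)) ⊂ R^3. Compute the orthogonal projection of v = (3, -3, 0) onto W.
proj_W(v) = (21/22, -18/11, -45/22)

Set up U = [u_1 | ... | u_2] ∈ R^(3×2). The projector onto W = col(U) is P = U (U^T U)^(-1) U^T.
Compute U^T U =
  [13, -11]
  [-11, 11],
and U^T v = (-3, 6).
Solve U^T U · c = U^T v for the coefficients: c = (3/2, 45/22). The projection is proj_W(v) = U c.
Check: (v - proj_W(v)) · u_1 = 0  (should be 0).
Check: (v - proj_W(v)) · u_2 = 0  (should be 0).
Result: proj_W(v) = (21/22, -18/11, -45/22).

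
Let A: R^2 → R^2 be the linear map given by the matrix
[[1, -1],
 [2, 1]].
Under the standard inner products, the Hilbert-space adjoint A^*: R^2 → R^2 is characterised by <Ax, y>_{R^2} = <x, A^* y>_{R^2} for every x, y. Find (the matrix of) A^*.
A^* = A^T =
[[1, 2],
 [-1, 1]]

For real matrices with standard dot products, the defining identity <Ax, y> = <x, A^* y> gives (Ax)^T y = x^T (A^*) y, i.e. x^T A^T y = x^T (A^*) y. Since this holds for all x, y, we must have A^* = A^T. Therefore
A^* =
[[1, 2],
 [-1, 1]].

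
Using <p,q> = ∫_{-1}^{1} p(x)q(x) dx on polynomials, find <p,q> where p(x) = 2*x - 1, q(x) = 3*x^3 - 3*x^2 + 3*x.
<p,q> = 42/5

Expand the product: p(x)·q(x) = 6*x^4 - 9*x^3 + 9*x^2 - 3*x.
∫_{-1}^{1} of each monomial x^k gives [2/(k+1) if k even, 0 if k odd]. Integrating term-by-term (or equivalently evaluating the antiderivative F(x) = 6*x^5/5 - 9*x^4/4 + 3*x^3 - 3*x^2/2 at the endpoints):
  F(1) − F(−1) = 9/20 − (-159/20) = 42/5.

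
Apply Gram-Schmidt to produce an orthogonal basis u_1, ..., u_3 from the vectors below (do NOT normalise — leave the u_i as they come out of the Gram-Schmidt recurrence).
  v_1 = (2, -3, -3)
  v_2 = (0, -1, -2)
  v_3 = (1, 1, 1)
Orthogonal basis:
  u_1 = (2, -3, -3)
  u_2 = (-9/11, 5/22, -17/22)
  u_3 = (15/29, 20/29, -10/29)

Apply the Gram-Schmidt recurrence
  u_1 = v_1
  u_i = v_i − Σ_{j<i} ((v_i · u_j) / (u_j · u_j)) · u_j.

Step by step this gives:
  u_1 = (2, -3, -3)
  u_2 = (-9/11, 5/22, -17/22)
  u_3 = (15/29, 20/29, -10/29)

Orthogonality check:
  u_2 · u_1 = 0 (should be 0)
  u_3 · u_1 = 0 (should be 0)
  u_3 · u_2 = 0 (should be 0)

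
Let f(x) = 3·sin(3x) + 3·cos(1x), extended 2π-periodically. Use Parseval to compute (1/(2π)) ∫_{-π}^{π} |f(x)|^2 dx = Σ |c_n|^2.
Σ |c_n|^2 = 9

Expand |f|^2 and use orthogonality of {sin(nx), cos(mx)} on [-π, π]:
  ∫_{-π}^{π} sin(nx)^2 dx = π, ∫ cos(mx)^2 dx = π, and cross terms integrate to 0.
So ∫_{-π}^{π} f(x)^2 dx = 3^2 · π + 3^2 · π = (9 + 9)π.
Divide by 2π: (9 + 9)/2 = 9.
By Parseval, this equals Σ |c_n|^2.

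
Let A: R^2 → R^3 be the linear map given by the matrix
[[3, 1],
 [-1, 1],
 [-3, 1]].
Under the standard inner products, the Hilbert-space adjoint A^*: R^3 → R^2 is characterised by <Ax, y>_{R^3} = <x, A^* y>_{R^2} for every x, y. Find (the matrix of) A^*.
A^* = A^T =
[[3, -1, -3],
 [1, 1, 1]]

For real matrices with standard dot products, the defining identity <Ax, y> = <x, A^* y> gives (Ax)^T y = x^T (A^*) y, i.e. x^T A^T y = x^T (A^*) y. Since this holds for all x, y, we must have A^* = A^T. Therefore
A^* =
[[3, -1, -3],
 [1, 1, 1]].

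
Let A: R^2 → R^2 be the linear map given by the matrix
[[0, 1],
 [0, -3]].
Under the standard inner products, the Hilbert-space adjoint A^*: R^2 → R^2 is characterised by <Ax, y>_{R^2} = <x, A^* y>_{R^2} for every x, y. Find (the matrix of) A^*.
A^* = A^T =
[[0, 0],
 [1, -3]]

For real matrices with standard dot products, the defining identity <Ax, y> = <x, A^* y> gives (Ax)^T y = x^T (A^*) y, i.e. x^T A^T y = x^T (A^*) y. Since this holds for all x, y, we must have A^* = A^T. Therefore
A^* =
[[0, 0],
 [1, -3]].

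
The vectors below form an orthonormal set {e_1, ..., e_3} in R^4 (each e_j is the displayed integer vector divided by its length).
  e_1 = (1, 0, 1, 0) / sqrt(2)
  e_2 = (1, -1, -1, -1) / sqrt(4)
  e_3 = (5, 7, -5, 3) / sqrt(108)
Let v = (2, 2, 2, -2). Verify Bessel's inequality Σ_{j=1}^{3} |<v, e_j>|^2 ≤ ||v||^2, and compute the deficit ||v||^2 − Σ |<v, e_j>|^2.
Σ |<v, e_j>|^2 = 232/27; ||v||^2 = 16; deficit = 200/27

Write each e_j = u_j / sqrt(<u_j, u_j>) where u_j is the displayed integer vector. Then <v, e_j> = <v, u_j> / sqrt(<u_j, u_j>), so |<v, e_j>|^2 = <v, u_j>^2 / <u_j, u_j>.
Coefficients: <v, e_1> = 4/sqrt(2), <v, e_2> = 0/sqrt(4), <v, e_3> = 8/sqrt(108).
Square and sum: Σ |<v, e_j>|^2 = 232/27.
Compute ||v||^2 = v·v = 16.
Deficit = 16 − 232/27 = 200/27 ≥ 0, confirming Bessel's inequality. (The deficit equals ||v − Σ <v,e_j> e_j||^2, the squared distance from v to span{e_j}.)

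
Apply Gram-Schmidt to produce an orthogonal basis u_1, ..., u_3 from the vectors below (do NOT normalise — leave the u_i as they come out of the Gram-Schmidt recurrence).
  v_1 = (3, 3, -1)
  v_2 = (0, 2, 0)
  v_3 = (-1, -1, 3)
Orthogonal basis:
  u_1 = (3, 3, -1)
  u_2 = (-18/19, 20/19, 6/19)
  u_3 = (4/5, 0, 12/5)

Apply the Gram-Schmidt recurrence
  u_1 = v_1
  u_i = v_i − Σ_{j<i} ((v_i · u_j) / (u_j · u_j)) · u_j.

Step by step this gives:
  u_1 = (3, 3, -1)
  u_2 = (-18/19, 20/19, 6/19)
  u_3 = (4/5, 0, 12/5)

Orthogonality check:
  u_2 · u_1 = 0 (should be 0)
  u_3 · u_1 = 0 (should be 0)
  u_3 · u_2 = 0 (should be 0)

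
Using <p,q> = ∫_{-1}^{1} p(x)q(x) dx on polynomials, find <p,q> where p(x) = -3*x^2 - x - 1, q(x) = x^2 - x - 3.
<p,q> = 54/5

Expand the product: p(x)·q(x) = -3*x^4 + 2*x^3 + 9*x^2 + 4*x + 3.
∫_{-1}^{1} of each monomial x^k gives [2/(k+1) if k even, 0 if k odd]. Integrating term-by-term (or equivalently evaluating the antiderivative F(x) = -3*x^5/5 + x^4/2 + 3*x^3 + 2*x^2 + 3*x at the endpoints):
  F(1) − F(−1) = 79/10 − (-29/10) = 54/5.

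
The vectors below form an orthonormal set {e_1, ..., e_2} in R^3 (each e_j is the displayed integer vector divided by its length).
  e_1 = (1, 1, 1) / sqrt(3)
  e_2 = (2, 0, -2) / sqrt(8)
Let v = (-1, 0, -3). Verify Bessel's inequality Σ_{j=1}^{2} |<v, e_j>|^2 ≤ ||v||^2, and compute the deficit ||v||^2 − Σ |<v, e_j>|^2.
Σ |<v, e_j>|^2 = 22/3; ||v||^2 = 10; deficit = 8/3

Write each e_j = u_j / sqrt(<u_j, u_j>) where u_j is the displayed integer vector. Then <v, e_j> = <v, u_j> / sqrt(<u_j, u_j>), so |<v, e_j>|^2 = <v, u_j>^2 / <u_j, u_j>.
Coefficients: <v, e_1> = -4/sqrt(3), <v, e_2> = 4/sqrt(8).
Square and sum: Σ |<v, e_j>|^2 = 22/3.
Compute ||v||^2 = v·v = 10.
Deficit = 10 − 22/3 = 8/3 ≥ 0, confirming Bessel's inequality. (The deficit equals ||v − Σ <v,e_j> e_j||^2, the squared distance from v to span{e_j}.)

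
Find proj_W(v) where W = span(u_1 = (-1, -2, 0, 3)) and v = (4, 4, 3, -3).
proj_W(v) = (3/2, 3, 0, -9/2)

Set up U = [u_1 | ... | u_1] ∈ R^(4×1). The projector onto W = col(U) is P = U (U^T U)^(-1) U^T.
Compute U^T U =
  [14],
and U^T v = (-21).
Solve U^T U · c = U^T v for the coefficients: c = (-3/2). The projection is proj_W(v) = U c.
Check: (v - proj_W(v)) · u_1 = 0  (should be 0).
Result: proj_W(v) = (3/2, 3, 0, -9/2).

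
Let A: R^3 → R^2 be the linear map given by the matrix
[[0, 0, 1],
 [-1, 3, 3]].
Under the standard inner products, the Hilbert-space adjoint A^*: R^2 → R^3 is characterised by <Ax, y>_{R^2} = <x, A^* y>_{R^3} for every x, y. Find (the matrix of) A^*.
A^* = A^T =
[[0, -1],
 [0, 3],
 [1, 3]]

For real matrices with standard dot products, the defining identity <Ax, y> = <x, A^* y> gives (Ax)^T y = x^T (A^*) y, i.e. x^T A^T y = x^T (A^*) y. Since this holds for all x, y, we must have A^* = A^T. Therefore
A^* =
[[0, -1],
 [0, 3],
 [1, 3]].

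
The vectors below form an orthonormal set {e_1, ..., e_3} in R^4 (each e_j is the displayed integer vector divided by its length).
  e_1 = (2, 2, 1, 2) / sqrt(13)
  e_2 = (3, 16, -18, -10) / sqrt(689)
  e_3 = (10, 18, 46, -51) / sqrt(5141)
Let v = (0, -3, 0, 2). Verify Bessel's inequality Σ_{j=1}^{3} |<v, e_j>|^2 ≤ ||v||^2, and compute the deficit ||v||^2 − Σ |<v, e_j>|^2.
Σ |<v, e_j>|^2 = 1140/97; ||v||^2 = 13; deficit = 121/97

Write each e_j = u_j / sqrt(<u_j, u_j>) where u_j is the displayed integer vector. Then <v, e_j> = <v, u_j> / sqrt(<u_j, u_j>), so |<v, e_j>|^2 = <v, u_j>^2 / <u_j, u_j>.
Coefficients: <v, e_1> = -2/sqrt(13), <v, e_2> = -68/sqrt(689), <v, e_3> = -156/sqrt(5141).
Square and sum: Σ |<v, e_j>|^2 = 1140/97.
Compute ||v||^2 = v·v = 13.
Deficit = 13 − 1140/97 = 121/97 ≥ 0, confirming Bessel's inequality. (The deficit equals ||v − Σ <v,e_j> e_j||^2, the squared distance from v to span{e_j}.)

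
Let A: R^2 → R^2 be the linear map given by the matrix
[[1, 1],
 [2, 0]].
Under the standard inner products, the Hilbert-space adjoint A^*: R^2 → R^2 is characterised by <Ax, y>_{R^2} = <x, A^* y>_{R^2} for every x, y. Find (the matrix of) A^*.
A^* = A^T =
[[1, 2],
 [1, 0]]

For real matrices with standard dot products, the defining identity <Ax, y> = <x, A^* y> gives (Ax)^T y = x^T (A^*) y, i.e. x^T A^T y = x^T (A^*) y. Since this holds for all x, y, we must have A^* = A^T. Therefore
A^* =
[[1, 2],
 [1, 0]].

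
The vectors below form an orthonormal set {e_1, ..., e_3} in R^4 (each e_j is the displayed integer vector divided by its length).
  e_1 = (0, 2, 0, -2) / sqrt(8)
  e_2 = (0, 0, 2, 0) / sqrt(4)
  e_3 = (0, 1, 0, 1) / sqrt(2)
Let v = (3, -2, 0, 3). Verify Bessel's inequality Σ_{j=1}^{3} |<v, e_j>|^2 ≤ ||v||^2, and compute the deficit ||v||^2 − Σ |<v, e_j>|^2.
Σ |<v, e_j>|^2 = 13; ||v||^2 = 22; deficit = 9

Write each e_j = u_j / sqrt(<u_j, u_j>) where u_j is the displayed integer vector. Then <v, e_j> = <v, u_j> / sqrt(<u_j, u_j>), so |<v, e_j>|^2 = <v, u_j>^2 / <u_j, u_j>.
Coefficients: <v, e_1> = -10/sqrt(8), <v, e_2> = 0/sqrt(4), <v, e_3> = 1/sqrt(2).
Square and sum: Σ |<v, e_j>|^2 = 13.
Compute ||v||^2 = v·v = 22.
Deficit = 22 − 13 = 9 ≥ 0, confirming Bessel's inequality. (The deficit equals ||v − Σ <v,e_j> e_j||^2, the squared distance from v to span{e_j}.)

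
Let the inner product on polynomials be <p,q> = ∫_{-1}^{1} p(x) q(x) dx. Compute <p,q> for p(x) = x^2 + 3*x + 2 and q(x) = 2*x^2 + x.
<p,q> = 82/15

Expand the product: p(x)·q(x) = 2*x^4 + 7*x^3 + 7*x^2 + 2*x.
∫_{-1}^{1} of each monomial x^k gives [2/(k+1) if k even, 0 if k odd]. Integrating term-by-term (or equivalently evaluating the antiderivative F(x) = 2*x^5/5 + 7*x^4/4 + 7*x^3/3 + x^2 at the endpoints):
  F(1) − F(−1) = 329/60 − (1/60) = 82/15.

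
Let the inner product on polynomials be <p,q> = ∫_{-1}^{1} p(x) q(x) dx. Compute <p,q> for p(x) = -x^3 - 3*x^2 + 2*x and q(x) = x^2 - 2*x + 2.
<p,q> = -106/15

Expand the product: p(x)·q(x) = -x^5 - x^4 + 6*x^3 - 10*x^2 + 4*x.
∫_{-1}^{1} of each monomial x^k gives [2/(k+1) if k even, 0 if k odd]. Integrating term-by-term (or equivalently evaluating the antiderivative F(x) = -x^6/6 - x^5/5 + 3*x^4/2 - 10*x^3/3 + 2*x^2 at the endpoints):
  F(1) − F(−1) = -1/5 − (103/15) = -106/15.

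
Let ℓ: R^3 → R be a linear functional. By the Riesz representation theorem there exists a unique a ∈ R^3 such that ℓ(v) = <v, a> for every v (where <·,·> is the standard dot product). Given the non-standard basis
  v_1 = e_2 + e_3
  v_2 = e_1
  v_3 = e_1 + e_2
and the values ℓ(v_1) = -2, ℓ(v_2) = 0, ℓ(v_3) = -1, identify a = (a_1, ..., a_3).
a = (0, -1, -1)

Write a = (a_1, ..., a_3) in the standard basis. For each basis vector v_i, ℓ(v_i) = <v_i, a> is a linear equation in the a_j's. Collect the n equations into a matrix system V a = ℓ, where row i of V is v_i (expressed in the standard basis). Since V is invertible (lower-triangular with 1s on the diagonal, up to permutation), solve by back-substitution:
  V =
[[0, 1, 1],
 [1, 0, 0],
 [1, 1, 0]]
  V a = (-2, 0, -1)
Solving gives a = (0, -1, -1).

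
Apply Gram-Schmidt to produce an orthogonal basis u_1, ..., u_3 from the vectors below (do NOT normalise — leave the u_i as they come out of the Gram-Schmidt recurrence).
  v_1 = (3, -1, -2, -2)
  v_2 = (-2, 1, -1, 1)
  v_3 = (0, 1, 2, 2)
Orthogonal basis:
  u_1 = (3, -1, -2, -2)
  u_2 = (-5/6, 11/18, -16/9, 2/9)
  u_3 = (78/77, 6/7, -3/77, 87/77)

Apply the Gram-Schmidt recurrence
  u_1 = v_1
  u_i = v_i − Σ_{j<i} ((v_i · u_j) / (u_j · u_j)) · u_j.

Step by step this gives:
  u_1 = (3, -1, -2, -2)
  u_2 = (-5/6, 11/18, -16/9, 2/9)
  u_3 = (78/77, 6/7, -3/77, 87/77)

Orthogonality check:
  u_2 · u_1 = 0 (should be 0)
  u_3 · u_1 = 0 (should be 0)
  u_3 · u_2 = 0 (should be 0)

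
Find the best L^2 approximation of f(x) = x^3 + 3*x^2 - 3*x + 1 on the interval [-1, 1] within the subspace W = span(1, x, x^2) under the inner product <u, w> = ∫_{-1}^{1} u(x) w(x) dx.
g(x) = 3*x^2 - 12*x/5 + 1

The best approximation g ∈ W is the orthogonal projection of f onto W. Writing g = a_0 + a_1 x + a_2 x^2, the coefficients solve the normal equations G · a = b where
  G_{ij} = <φ_i, φ_j> and b_i = <f, φ_i>, with φ_0 = 1, φ_1 = x, φ_2 = x^2.
G =
  [2, 0, 2/3]
  [0, 2/3, 0]
  [2/3, 0, 2/5],
b = (4, -8/5, 28/15).
Solving gives a_0 = 1, a_1 = -12/5, a_2 = 3, so
  g(x) = 3*x^2 - 12*x/5 + 1.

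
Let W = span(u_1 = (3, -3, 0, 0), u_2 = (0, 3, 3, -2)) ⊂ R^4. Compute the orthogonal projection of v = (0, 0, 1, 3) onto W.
proj_W(v) = (-9/35, -9/35, -18/35, 12/35)

Set up U = [u_1 | ... | u_2] ∈ R^(4×2). The projector onto W = col(U) is P = U (U^T U)^(-1) U^T.
Compute U^T U =
  [18, -9]
  [-9, 22],
and U^T v = (0, -3).
Solve U^T U · c = U^T v for the coefficients: c = (-3/35, -6/35). The projection is proj_W(v) = U c.
Check: (v - proj_W(v)) · u_1 = 0  (should be 0).
Check: (v - proj_W(v)) · u_2 = 0  (should be 0).
Result: proj_W(v) = (-9/35, -9/35, -18/35, 12/35).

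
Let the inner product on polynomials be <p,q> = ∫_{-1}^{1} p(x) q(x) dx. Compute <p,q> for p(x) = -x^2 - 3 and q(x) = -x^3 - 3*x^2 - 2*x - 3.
<p,q> = 136/5

Expand the product: p(x)·q(x) = x^5 + 3*x^4 + 5*x^3 + 12*x^2 + 6*x + 9.
∫_{-1}^{1} of each monomial x^k gives [2/(k+1) if k even, 0 if k odd]. Integrating term-by-term (or equivalently evaluating the antiderivative F(x) = x^6/6 + 3*x^5/5 + 5*x^4/4 + 4*x^3 + 3*x^2 + 9*x at the endpoints):
  F(1) − F(−1) = 1081/60 − (-551/60) = 136/5.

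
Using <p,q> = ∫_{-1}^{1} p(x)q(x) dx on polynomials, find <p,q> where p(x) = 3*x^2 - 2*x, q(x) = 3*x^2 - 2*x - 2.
<p,q> = 34/15

Expand the product: p(x)·q(x) = 9*x^4 - 12*x^3 - 2*x^2 + 4*x.
∫_{-1}^{1} of each monomial x^k gives [2/(k+1) if k even, 0 if k odd]. Integrating term-by-term (or equivalently evaluating the antiderivative F(x) = 9*x^5/5 - 3*x^4 - 2*x^3/3 + 2*x^2 at the endpoints):
  F(1) − F(−1) = 2/15 − (-32/15) = 34/15.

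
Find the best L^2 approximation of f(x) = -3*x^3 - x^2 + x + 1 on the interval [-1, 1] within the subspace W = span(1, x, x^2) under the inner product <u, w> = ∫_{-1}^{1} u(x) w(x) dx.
g(x) = -x^2 - 4*x/5 + 1

The best approximation g ∈ W is the orthogonal projection of f onto W. Writing g = a_0 + a_1 x + a_2 x^2, the coefficients solve the normal equations G · a = b where
  G_{ij} = <φ_i, φ_j> and b_i = <f, φ_i>, with φ_0 = 1, φ_1 = x, φ_2 = x^2.
G =
  [2, 0, 2/3]
  [0, 2/3, 0]
  [2/3, 0, 2/5],
b = (4/3, -8/15, 4/15).
Solving gives a_0 = 1, a_1 = -4/5, a_2 = -1, so
  g(x) = -x^2 - 4*x/5 + 1.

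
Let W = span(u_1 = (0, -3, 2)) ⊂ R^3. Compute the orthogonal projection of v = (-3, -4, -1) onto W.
proj_W(v) = (0, -30/13, 20/13)

Set up U = [u_1 | ... | u_1] ∈ R^(3×1). The projector onto W = col(U) is P = U (U^T U)^(-1) U^T.
Compute U^T U =
  [13],
and U^T v = (10).
Solve U^T U · c = U^T v for the coefficients: c = (10/13). The projection is proj_W(v) = U c.
Check: (v - proj_W(v)) · u_1 = 0  (should be 0).
Result: proj_W(v) = (0, -30/13, 20/13).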